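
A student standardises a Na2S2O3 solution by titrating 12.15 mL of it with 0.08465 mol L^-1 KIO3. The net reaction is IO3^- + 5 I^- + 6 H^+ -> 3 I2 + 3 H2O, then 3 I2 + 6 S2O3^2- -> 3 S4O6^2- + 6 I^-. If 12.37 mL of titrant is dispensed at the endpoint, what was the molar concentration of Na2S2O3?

n(KIO3) = 0.08465 x 0.01237 = 0.001047 mol.
From the balanced equation, 1 mol KIO3 reacts with 6 mol Na2S2O3, so n(Na2S2O3) = 0.001047 x 6/1 = 0.006283 mol.
[Na2S2O3] = 0.006283 / 0.01215 L = 0.517 M.

0.517 M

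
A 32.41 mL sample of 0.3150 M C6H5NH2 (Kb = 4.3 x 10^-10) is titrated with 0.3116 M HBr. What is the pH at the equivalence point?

2.72

n(C6H5NH2) = 0.3150 x 0.03241 = 0.01021 mol; V(HBr) at equivalence = 0.01021/0.3116 = 0.03276 L.
At equivalence the base is fully converted to C6H5NH3+; total volume = 0.06517 L, so [C6H5NH3+] = 0.01021/0.06517 = 0.1566 M.
Ka(C6H5NH3+) = Kw/Kb = 1.0e-14 / 4.3 x 10^-10 = 2.33e-5.
[H^+] = sqrt(Ka x [C6H5NH3+]) = sqrt(2.33e-5 x 0.1566) = 0.00191 M.
pH = -log(0.00191) = 2.72.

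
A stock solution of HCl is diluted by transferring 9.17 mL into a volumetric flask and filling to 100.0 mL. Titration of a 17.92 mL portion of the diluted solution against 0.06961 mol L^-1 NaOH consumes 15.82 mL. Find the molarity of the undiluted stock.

n(NaOH) = 0.06961 x 0.01582 = 0.001101 mol.
n(HCl) in the aliquot = 0.001101 mol.
[diluted HCl] = 0.001101 / 0.01792 = 0.06145 M.
Dilution factor = 100.0/9.170 = 10.91, so [stock] = 0.06145 x 10.91 = 0.670 M.

0.670 M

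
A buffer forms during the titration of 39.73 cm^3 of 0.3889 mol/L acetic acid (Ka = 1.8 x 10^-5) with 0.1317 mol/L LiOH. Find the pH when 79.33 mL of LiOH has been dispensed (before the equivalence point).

Initial n(CH3COOH) = 0.3889 x 0.03973 = 0.01545 mol.
n(LiOH) added = 0.1317 x 0.07933 = 0.01045 mol, converting that many moles of CH3COOH to CH3COO-.
Remaining n(CH3COOH) = 0.005003 mol; n(CH3COO-) = 0.01045 mol.
By Henderson-Hasselbalch, pH = pKa + log([A^-]/[HA]) = 4.74 + log(0.01045/0.005003) = 4.74 + (+0.32) = 5.06.

5.06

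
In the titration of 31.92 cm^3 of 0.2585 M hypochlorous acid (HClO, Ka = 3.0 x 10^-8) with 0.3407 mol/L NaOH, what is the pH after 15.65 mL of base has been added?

7.78

Initial n(HClO) = 0.2585 x 0.03192 = 0.008251 mol.
n(NaOH) added = 0.3407 x 0.01565 = 0.005332 mol, converting that many moles of HClO to ClO-.
Remaining n(HClO) = 0.002919 mol; n(ClO-) = 0.005332 mol.
By Henderson-Hasselbalch, pH = pKa + log([A^-]/[HA]) = 7.52 + log(0.005332/0.002919) = 7.52 + (+0.26) = 7.78.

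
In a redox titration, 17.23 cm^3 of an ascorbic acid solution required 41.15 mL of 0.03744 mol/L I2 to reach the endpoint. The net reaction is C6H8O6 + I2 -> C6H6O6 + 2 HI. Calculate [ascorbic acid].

n(I2) = 0.03744 x 0.04115 = 0.001541 mol.
From the balanced equation, 1 mol I2 reacts with 1 mol ascorbic acid, so n(ascorbic acid) = 0.001541 x 1/1 = 0.001541 mol.
[ascorbic acid] = 0.001541 / 0.01723 L = 0.0894 M.

0.0894 M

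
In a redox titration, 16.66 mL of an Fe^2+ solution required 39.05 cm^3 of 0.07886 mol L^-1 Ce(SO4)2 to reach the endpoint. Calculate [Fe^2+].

n(Ce(SO4)2) = 0.07886 x 0.03905 = 0.003079 mol.
From the balanced equation, 1 mol Ce(SO4)2 reacts with 1 mol Fe^2+, so n(Fe^2+) = 0.003079 x 1/1 = 0.003079 mol.
[Fe^2+] = 0.003079 / 0.01666 L = 0.185 M.

0.185 M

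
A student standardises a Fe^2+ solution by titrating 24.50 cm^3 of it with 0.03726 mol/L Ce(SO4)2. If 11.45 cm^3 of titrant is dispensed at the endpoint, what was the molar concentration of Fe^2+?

0.0174 M

n(Ce(SO4)2) = 0.03726 x 0.01145 = 0.0004266 mol.
From the balanced equation, 1 mol Ce(SO4)2 reacts with 1 mol Fe^2+, so n(Fe^2+) = 0.0004266 x 1/1 = 0.0004266 mol.
[Fe^2+] = 0.0004266 / 0.02450 L = 0.0174 M.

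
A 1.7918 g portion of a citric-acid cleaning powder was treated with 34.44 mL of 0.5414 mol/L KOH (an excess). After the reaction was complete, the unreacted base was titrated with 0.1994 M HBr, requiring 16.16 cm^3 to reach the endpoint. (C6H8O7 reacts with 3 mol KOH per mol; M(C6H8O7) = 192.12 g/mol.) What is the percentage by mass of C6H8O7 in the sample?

Total n(KOH) added = 0.5414 x 0.03444 = 0.01865 mol.
n(HBr) used = 0.1994 x 0.01616 = 0.003222 mol, which equals the excess n(KOH).
So n(KOH) consumed by the sample = 0.01865 - 0.003222 = 0.01542 mol.
n(C6H8O7) = 0.01542 / 3 = 0.005141 mol.
mass C6H8O7 = 0.005141 x 192.12 = 0.9877 g, so %C6H8O7 = 0.9877/1.7918 x 100 = 55.1%.

55.1%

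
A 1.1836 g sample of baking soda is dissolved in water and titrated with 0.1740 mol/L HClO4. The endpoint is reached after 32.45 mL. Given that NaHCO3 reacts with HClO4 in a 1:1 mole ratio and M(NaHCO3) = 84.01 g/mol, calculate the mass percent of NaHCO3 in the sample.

n(HClO4) = 0.1740 x 0.03245 = 0.005646 mol.
n(NaHCO3) = 0.005646 / 1 = 0.005646 mol.
mass of NaHCO3 = 0.005646 x 84.01 = 0.4743 g.
% purity = 0.4743 / 1.1836 x 100 = 40.1%.

40.1%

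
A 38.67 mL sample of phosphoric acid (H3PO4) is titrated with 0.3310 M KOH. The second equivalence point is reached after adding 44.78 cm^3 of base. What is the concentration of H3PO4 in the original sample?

n(KOH) = 0.3310 x 0.04478 = 0.01482 mol.
At the second equivalence point, 2 mol OH^- react per mol H3PO4, so n(H3PO4) = 0.01482 / 2 = 0.007411 mol.
[H3PO4] = 0.007411 / 0.03867 L = 0.192 M.

0.192 M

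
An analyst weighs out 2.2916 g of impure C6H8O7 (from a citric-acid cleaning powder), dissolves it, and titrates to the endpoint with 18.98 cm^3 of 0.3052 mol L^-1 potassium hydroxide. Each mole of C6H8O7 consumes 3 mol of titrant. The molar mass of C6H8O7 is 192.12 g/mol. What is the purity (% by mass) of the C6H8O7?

16.2%

n(KOH) = 0.3052 x 0.01898 = 0.005793 mol.
n(C6H8O7) = 0.005793 / 3 = 0.001931 mol.
mass of C6H8O7 = 0.001931 x 192.12 = 0.3710 g.
% purity = 0.3710 / 2.2916 x 100 = 16.2%.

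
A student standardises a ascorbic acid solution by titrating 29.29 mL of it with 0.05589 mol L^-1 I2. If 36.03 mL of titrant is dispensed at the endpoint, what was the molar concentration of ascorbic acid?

n(I2) = 0.05589 x 0.03603 = 0.002014 mol.
From the balanced equation, 1 mol I2 reacts with 1 mol ascorbic acid, so n(ascorbic acid) = 0.002014 x 1/1 = 0.002014 mol.
[ascorbic acid] = 0.002014 / 0.02929 L = 0.0688 M.

0.0688 M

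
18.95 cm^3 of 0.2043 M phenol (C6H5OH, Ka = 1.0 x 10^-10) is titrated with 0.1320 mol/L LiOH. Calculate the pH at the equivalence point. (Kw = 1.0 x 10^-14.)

11.45

n(C6H5OH) = 0.2043 x 0.01895 = 0.003871 mol; V(LiOH) at equivalence = 0.003871/0.1320 = 0.02933 L.
At equivalence all the acid is converted to C6H5O-; total volume = 0.01895 + 0.02933 = 0.04828 L, so [C6H5O-] = 0.003871/0.04828 = 0.08019 M.
Kb = Kw/Ka = 1.0e-14 / 1.0 x 10^-10 = 0.000100.
[OH^-] = sqrt(Kb x [C6H5O-]) = sqrt(0.000100 x 0.08019) = 0.00283 M.
pOH = 2.55, so pH = 14.00 - 2.55 = 11.45.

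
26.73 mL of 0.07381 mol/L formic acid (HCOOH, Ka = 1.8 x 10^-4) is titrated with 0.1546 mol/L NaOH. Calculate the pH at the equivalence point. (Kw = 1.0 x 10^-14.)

8.22

n(HCOOH) = 0.07381 x 0.02673 = 0.001973 mol; V(NaOH) at equivalence = 0.001973/0.1546 = 0.01276 L.
At equivalence all the acid is converted to HCOO-; total volume = 0.02673 + 0.01276 = 0.03949 L, so [HCOO-] = 0.001973/0.03949 = 0.04996 M.
Kb = Kw/Ka = 1.0e-14 / 1.8 x 10^-4 = 5.56e-11.
[OH^-] = sqrt(Kb x [HCOO-]) = sqrt(5.56e-11 x 0.04996) = 1.67e-6 M.
pOH = 5.78, so pH = 14.00 - 5.78 = 8.22.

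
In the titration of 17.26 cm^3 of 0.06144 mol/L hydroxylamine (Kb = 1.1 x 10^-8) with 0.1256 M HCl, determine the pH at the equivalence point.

n(NH2OH) = 0.06144 x 0.01726 = 0.001060 mol; V(HCl) at equivalence = 0.001060/0.1256 = 0.008443 L.
At equivalence the base is fully converted to NH3OH+; total volume = 0.02570 L, so [NH3OH+] = 0.001060/0.02570 = 0.04126 M.
Ka(NH3OH+) = Kw/Kb = 1.0e-14 / 1.1 x 10^-8 = 9.09e-7.
[H^+] = sqrt(Ka x [NH3OH+]) = sqrt(9.09e-7 x 0.04126) = 0.000194 M.
pH = -log(0.000194) = 3.71.

3.71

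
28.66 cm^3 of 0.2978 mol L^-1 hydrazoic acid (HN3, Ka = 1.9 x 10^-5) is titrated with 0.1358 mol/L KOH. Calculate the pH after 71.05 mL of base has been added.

12.05

n(acid) = 0.2978 x 0.02866 = 0.008535 mol; n(KOH) added = 0.1358 x 0.07105 = 0.009649 mol.
Base is in excess by 0.009649 - 0.008535 = 0.001114 mol in a total volume of 0.09971 L.
[OH^-] = 0.001114/0.09971 = 0.01117 M, so pOH = 1.95 and pH = 14.00 - 1.95 = 12.05.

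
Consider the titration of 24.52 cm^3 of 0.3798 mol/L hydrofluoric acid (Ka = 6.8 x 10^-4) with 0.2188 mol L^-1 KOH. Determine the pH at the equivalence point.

n(HF) = 0.3798 x 0.02452 = 0.009313 mol; V(KOH) at equivalence = 0.009313/0.2188 = 0.04256 L.
At equivalence all the acid is converted to F-; total volume = 0.02452 + 0.04256 = 0.06708 L, so [F-] = 0.009313/0.06708 = 0.1388 M.
Kb = Kw/Ka = 1.0e-14 / 6.8 x 10^-4 = 1.47e-11.
[OH^-] = sqrt(Kb x [F-]) = sqrt(1.47e-11 x 0.1388) = 1.43e-6 M.
pOH = 5.85, so pH = 14.00 - 5.85 = 8.15.

8.15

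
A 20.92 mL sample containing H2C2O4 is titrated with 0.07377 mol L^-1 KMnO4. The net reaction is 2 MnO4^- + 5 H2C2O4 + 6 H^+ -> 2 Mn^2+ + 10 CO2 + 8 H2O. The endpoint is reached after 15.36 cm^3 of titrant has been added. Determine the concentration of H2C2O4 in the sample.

0.135 M

n(KMnO4) = 0.07377 x 0.01536 = 0.001133 mol.
From the balanced equation, 2 mol KMnO4 reacts with 5 mol H2C2O4, so n(H2C2O4) = 0.001133 x 5/2 = 0.002833 mol.
[H2C2O4] = 0.002833 / 0.02092 L = 0.135 M.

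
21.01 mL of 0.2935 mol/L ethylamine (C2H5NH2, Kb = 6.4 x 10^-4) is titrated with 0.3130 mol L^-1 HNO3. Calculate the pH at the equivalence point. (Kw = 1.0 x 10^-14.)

5.81

n(C2H5NH2) = 0.2935 x 0.02101 = 0.006166 mol; V(HNO3) at equivalence = 0.006166/0.3130 = 0.01970 L.
At equivalence the base is fully converted to C2H5NH3+; total volume = 0.04071 L, so [C2H5NH3+] = 0.006166/0.04071 = 0.1515 M.
Ka(C2H5NH3+) = Kw/Kb = 1.0e-14 / 6.4 x 10^-4 = 1.56e-11.
[H^+] = sqrt(Ka x [C2H5NH3+]) = sqrt(1.56e-11 x 0.1515) = 1.54e-6 M.
pH = -log(1.54e-6) = 5.81.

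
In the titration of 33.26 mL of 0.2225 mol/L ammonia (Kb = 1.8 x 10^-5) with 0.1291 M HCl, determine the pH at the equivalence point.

n(NH3) = 0.2225 x 0.03326 = 0.007400 mol; V(HCl) at equivalence = 0.007400/0.1291 = 0.05732 L.
At equivalence the base is fully converted to NH4+; total volume = 0.09058 L, so [NH4+] = 0.007400/0.09058 = 0.08170 M.
Ka(NH4+) = Kw/Kb = 1.0e-14 / 1.8 x 10^-5 = 5.56e-10.
[H^+] = sqrt(Ka x [NH4+]) = sqrt(5.56e-10 x 0.08170) = 6.74e-6 M.
pH = -log(6.74e-6) = 5.17.

5.17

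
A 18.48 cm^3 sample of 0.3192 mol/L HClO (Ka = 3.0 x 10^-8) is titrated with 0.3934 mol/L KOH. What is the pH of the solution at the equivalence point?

n(HClO) = 0.3192 x 0.01848 = 0.005899 mol; V(KOH) at equivalence = 0.005899/0.3934 = 0.01499 L.
At equivalence all the acid is converted to ClO-; total volume = 0.01848 + 0.01499 = 0.03347 L, so [ClO-] = 0.005899/0.03347 = 0.1762 M.
Kb = Kw/Ka = 1.0e-14 / 3.0 x 10^-8 = 3.33e-7.
[OH^-] = sqrt(Kb x [ClO-]) = sqrt(3.33e-7 x 0.1762) = 0.000242 M.
pOH = 3.62, so pH = 14.00 - 3.62 = 10.38.

10.38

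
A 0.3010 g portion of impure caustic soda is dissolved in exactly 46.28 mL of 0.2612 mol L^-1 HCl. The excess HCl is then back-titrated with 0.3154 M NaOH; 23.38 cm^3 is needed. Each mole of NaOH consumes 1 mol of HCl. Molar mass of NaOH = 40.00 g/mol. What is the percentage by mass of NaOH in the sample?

62.6%

Total n(HCl) added = 0.2612 x 0.04628 = 0.01209 mol.
n(NaOH) used = 0.3154 x 0.02338 = 0.007374 mol, which equals the excess n(HCl).
So n(HCl) consumed by the sample = 0.01209 - 0.007374 = 0.004714 mol.
n(NaOH) = 0.004714 / 1 = 0.004714 mol.
mass NaOH = 0.004714 x 40.00 = 0.1886 g, so %NaOH = 0.1886/0.3010 x 100 = 62.6%.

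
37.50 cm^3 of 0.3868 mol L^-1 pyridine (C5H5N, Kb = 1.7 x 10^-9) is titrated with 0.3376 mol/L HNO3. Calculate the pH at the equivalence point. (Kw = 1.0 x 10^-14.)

n(C5H5N) = 0.3868 x 0.03750 = 0.01450 mol; V(HNO3) at equivalence = 0.01450/0.3376 = 0.04297 L.
At equivalence the base is fully converted to C5H5NH+; total volume = 0.08047 L, so [C5H5NH+] = 0.01450/0.08047 = 0.1803 M.
Ka(C5H5NH+) = Kw/Kb = 1.0e-14 / 1.7 x 10^-9 = 5.88e-6.
[H^+] = sqrt(Ka x [C5H5NH+]) = sqrt(5.88e-6 x 0.1803) = 0.00103 M.
pH = -log(0.00103) = 2.99.

2.99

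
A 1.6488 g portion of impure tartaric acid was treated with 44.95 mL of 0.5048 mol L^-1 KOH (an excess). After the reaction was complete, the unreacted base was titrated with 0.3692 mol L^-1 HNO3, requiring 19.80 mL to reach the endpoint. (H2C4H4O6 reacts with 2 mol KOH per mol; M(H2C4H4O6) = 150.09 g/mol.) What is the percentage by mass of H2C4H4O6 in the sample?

Total n(KOH) added = 0.5048 x 0.04495 = 0.02269 mol.
n(HNO3) used = 0.3692 x 0.01980 = 0.007310 mol, which equals the excess n(KOH).
So n(KOH) consumed by the sample = 0.02269 - 0.007310 = 0.01538 mol.
n(H2C4H4O6) = 0.01538 / 2 = 0.007690 mol.
mass H2C4H4O6 = 0.007690 x 150.09 = 1.154 g, so %H2C4H4O6 = 1.154/1.6488 x 100 = 70.0%.

70.0%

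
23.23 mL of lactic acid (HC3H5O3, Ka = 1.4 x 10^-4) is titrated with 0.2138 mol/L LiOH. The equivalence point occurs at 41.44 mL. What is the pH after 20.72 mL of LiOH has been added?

20.72 mL is exactly half the equivalence volume (41.44/2), i.e. the half-equivalence point.
There, n(HA) = n(A^-), so pH = pKa = -log(1.4 x 10^-4) = 3.85.

3.85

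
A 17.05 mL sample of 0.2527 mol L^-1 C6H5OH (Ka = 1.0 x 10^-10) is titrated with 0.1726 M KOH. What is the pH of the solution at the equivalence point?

11.51

n(C6H5OH) = 0.2527 x 0.01705 = 0.004309 mol; V(KOH) at equivalence = 0.004309/0.1726 = 0.02496 L.
At equivalence all the acid is converted to C6H5O-; total volume = 0.01705 + 0.02496 = 0.04201 L, so [C6H5O-] = 0.004309/0.04201 = 0.1026 M.
Kb = Kw/Ka = 1.0e-14 / 1.0 x 10^-10 = 0.000100.
[OH^-] = sqrt(Kb x [C6H5O-]) = sqrt(0.000100 x 0.1026) = 0.00320 M.
pOH = 2.49, so pH = 14.00 - 2.49 = 11.51.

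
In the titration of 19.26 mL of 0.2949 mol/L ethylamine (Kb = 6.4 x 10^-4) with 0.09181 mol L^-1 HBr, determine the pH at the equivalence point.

5.98

n(C2H5NH2) = 0.2949 x 0.01926 = 0.005680 mol; V(HBr) at equivalence = 0.005680/0.09181 = 0.06186 L.
At equivalence the base is fully converted to C2H5NH3+; total volume = 0.08112 L, so [C2H5NH3+] = 0.005680/0.08112 = 0.07001 M.
Ka(C2H5NH3+) = Kw/Kb = 1.0e-14 / 6.4 x 10^-4 = 1.56e-11.
[H^+] = sqrt(Ka x [C2H5NH3+]) = sqrt(1.56e-11 x 0.07001) = 1.05e-6 M.
pH = -log(1.05e-6) = 5.98.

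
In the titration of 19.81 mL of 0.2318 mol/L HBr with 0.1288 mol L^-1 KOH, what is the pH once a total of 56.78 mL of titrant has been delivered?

n(acid) = 0.2318 x 0.01981 = 0.004592 mol; n(KOH) added = 0.1288 x 0.05678 = 0.007313 mol.
Base is in excess by 0.007313 - 0.004592 = 0.002721 mol in a total volume of 0.07659 L.
[OH^-] = 0.002721/0.07659 = 0.03553 M, so pOH = 1.45 and pH = 14.00 - 1.45 = 12.55.

12.55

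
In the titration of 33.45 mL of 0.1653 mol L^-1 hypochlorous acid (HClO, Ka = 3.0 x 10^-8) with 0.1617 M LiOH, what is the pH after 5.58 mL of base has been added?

Initial n(HClO) = 0.1653 x 0.03345 = 0.005529 mol.
n(LiOH) added = 0.1617 x 0.005580 = 0.0009023 mol, converting that many moles of HClO to ClO-.
Remaining n(HClO) = 0.004627 mol; n(ClO-) = 0.0009023 mol.
By Henderson-Hasselbalch, pH = pKa + log([A^-]/[HA]) = 7.52 + log(0.0009023/0.004627) = 7.52 + (-0.71) = 6.81.

6.81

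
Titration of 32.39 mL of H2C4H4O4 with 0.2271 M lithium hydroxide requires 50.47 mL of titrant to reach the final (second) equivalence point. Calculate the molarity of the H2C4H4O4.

0.177 M

n(LiOH) = 0.2271 x 0.05047 = 0.01146 mol.
At the final (second) equivalence point, 2 mol OH^- react per mol H2C4H4O4, so n(H2C4H4O4) = 0.01146 / 2 = 0.005731 mol.
[H2C4H4O4] = 0.005731 / 0.03239 L = 0.177 M.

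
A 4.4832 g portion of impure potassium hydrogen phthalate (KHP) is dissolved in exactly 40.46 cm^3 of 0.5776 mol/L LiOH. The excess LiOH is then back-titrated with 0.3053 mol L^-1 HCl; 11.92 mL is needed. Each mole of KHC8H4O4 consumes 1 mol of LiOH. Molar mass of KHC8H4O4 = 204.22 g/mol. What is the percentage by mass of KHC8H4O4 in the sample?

89.9%

Total n(LiOH) added = 0.5776 x 0.04046 = 0.02337 mol.
n(HCl) used = 0.3053 x 0.01192 = 0.003639 mol, which equals the excess n(LiOH).
So n(LiOH) consumed by the sample = 0.02337 - 0.003639 = 0.01973 mol.
n(KHC8H4O4) = 0.01973 / 1 = 0.01973 mol.
mass KHC8H4O4 = 0.01973 x 204.22 = 4.029 g, so %KHC8H4O4 = 4.029/4.4832 x 100 = 89.9%.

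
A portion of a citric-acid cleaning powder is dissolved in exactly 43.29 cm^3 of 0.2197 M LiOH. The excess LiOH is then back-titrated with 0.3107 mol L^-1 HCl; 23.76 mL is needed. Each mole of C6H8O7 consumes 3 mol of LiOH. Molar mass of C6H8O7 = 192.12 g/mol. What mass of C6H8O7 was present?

0.136 g

Total n(LiOH) added = 0.2197 x 0.04329 = 0.009511 mol.
n(HCl) used = 0.3107 x 0.02376 = 0.007382 mol, which equals the excess n(LiOH).
So n(LiOH) consumed by the sample = 0.009511 - 0.007382 = 0.002129 mol.
n(C6H8O7) = 0.002129 / 3 = 0.0007095 mol.
mass = 0.0007095 mol x 192.12 g/mol = 0.136 g.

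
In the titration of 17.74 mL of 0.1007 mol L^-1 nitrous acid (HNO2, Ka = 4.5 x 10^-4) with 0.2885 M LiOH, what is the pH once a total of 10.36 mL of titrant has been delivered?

12.63

n(acid) = 0.1007 x 0.01774 = 0.001786 mol; n(LiOH) added = 0.2885 x 0.01036 = 0.002989 mol.
Base is in excess by 0.002989 - 0.001786 = 0.001202 mol in a total volume of 0.02810 L.
[OH^-] = 0.001202/0.02810 = 0.04279 M, so pOH = 1.37 and pH = 14.00 - 1.37 = 12.63.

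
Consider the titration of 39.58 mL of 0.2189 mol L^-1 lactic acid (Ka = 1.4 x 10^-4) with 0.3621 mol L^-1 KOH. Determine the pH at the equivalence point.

8.49

n(HC3H5O3) = 0.2189 x 0.03958 = 0.008664 mol; V(KOH) at equivalence = 0.008664/0.3621 = 0.02393 L.
At equivalence all the acid is converted to C3H5O3-; total volume = 0.03958 + 0.02393 = 0.06351 L, so [C3H5O3-] = 0.008664/0.06351 = 0.1364 M.
Kb = Kw/Ka = 1.0e-14 / 1.4 x 10^-4 = 7.14e-11.
[OH^-] = sqrt(Kb x [C3H5O3-]) = sqrt(7.14e-11 x 0.1364) = 3.12e-6 M.
pOH = 5.51, so pH = 14.00 - 5.51 = 8.49.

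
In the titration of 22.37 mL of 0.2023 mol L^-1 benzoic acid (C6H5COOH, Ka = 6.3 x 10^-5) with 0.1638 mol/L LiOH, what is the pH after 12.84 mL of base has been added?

4.14

Initial n(C6H5COOH) = 0.2023 x 0.02237 = 0.004525 mol.
n(LiOH) added = 0.1638 x 0.01284 = 0.002103 mol, converting that many moles of C6H5COOH to C6H5COO-.
Remaining n(C6H5COOH) = 0.002422 mol; n(C6H5COO-) = 0.002103 mol.
By Henderson-Hasselbalch, pH = pKa + log([A^-]/[HA]) = 4.20 + log(0.002103/0.002422) = 4.20 + (-0.06) = 4.14.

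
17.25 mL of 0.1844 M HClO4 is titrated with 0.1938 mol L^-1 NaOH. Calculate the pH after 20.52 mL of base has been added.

12.32

n(acid) = 0.1844 x 0.01725 = 0.003181 mol; n(NaOH) added = 0.1938 x 0.02052 = 0.003977 mol.
Base is in excess by 0.003977 - 0.003181 = 0.0007959 mol in a total volume of 0.03777 L.
[OH^-] = 0.0007959/0.03777 = 0.02107 M, so pOH = 1.68 and pH = 14.00 - 1.68 = 12.32.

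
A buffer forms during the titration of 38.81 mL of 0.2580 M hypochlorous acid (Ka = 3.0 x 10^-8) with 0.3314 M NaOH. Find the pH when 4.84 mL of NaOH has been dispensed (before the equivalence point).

6.80

Initial n(HClO) = 0.2580 x 0.03881 = 0.01001 mol.
n(NaOH) added = 0.3314 x 0.004840 = 0.001604 mol, converting that many moles of HClO to ClO-.
Remaining n(HClO) = 0.008409 mol; n(ClO-) = 0.001604 mol.
By Henderson-Hasselbalch, pH = pKa + log([A^-]/[HA]) = 7.52 + log(0.001604/0.008409) = 7.52 + (-0.72) = 6.80.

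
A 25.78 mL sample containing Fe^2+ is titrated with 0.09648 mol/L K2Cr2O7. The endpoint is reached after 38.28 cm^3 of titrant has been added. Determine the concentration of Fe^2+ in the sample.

n(K2Cr2O7) = 0.09648 x 0.03828 = 0.003693 mol.
From the balanced equation, 1 mol K2Cr2O7 reacts with 6 mol Fe^2+, so n(Fe^2+) = 0.003693 x 6/1 = 0.02216 mol.
[Fe^2+] = 0.02216 / 0.02578 L = 0.860 M.

0.860 M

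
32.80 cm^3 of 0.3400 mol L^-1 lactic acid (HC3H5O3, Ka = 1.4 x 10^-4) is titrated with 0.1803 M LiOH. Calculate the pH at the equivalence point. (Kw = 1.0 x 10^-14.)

n(HC3H5O3) = 0.3400 x 0.03280 = 0.01115 mol; V(LiOH) at equivalence = 0.01115/0.1803 = 0.06185 L.
At equivalence all the acid is converted to C3H5O3-; total volume = 0.03280 + 0.06185 = 0.09465 L, so [C3H5O3-] = 0.01115/0.09465 = 0.1178 M.
Kb = Kw/Ka = 1.0e-14 / 1.4 x 10^-4 = 7.14e-11.
[OH^-] = sqrt(Kb x [C3H5O3-]) = sqrt(7.14e-11 x 0.1178) = 2.90e-6 M.
pOH = 5.54, so pH = 14.00 - 5.54 = 8.46.

8.46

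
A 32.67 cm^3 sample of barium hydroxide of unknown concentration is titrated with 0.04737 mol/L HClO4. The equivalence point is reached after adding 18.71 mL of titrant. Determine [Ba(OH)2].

0.0136 M

n(HClO4) delivered = 0.04737 x 0.01871 = 0.0008863 mol.
The reaction is 1 Ba(OH)2 + 2 HClO4, so n(Ba(OH)2) = 0.0008863 x 1/2 = 0.0004431 mol.
[Ba(OH)2] = 0.0004431 mol / 0.03267 L = 0.0136 M.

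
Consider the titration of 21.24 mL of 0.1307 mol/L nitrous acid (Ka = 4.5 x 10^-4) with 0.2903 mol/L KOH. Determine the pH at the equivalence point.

n(HNO2) = 0.1307 x 0.02124 = 0.002776 mol; V(KOH) at equivalence = 0.002776/0.2903 = 0.009563 L.
At equivalence all the acid is converted to NO2-; total volume = 0.02124 + 0.009563 = 0.03080 L, so [NO2-] = 0.002776/0.03080 = 0.09012 M.
Kb = Kw/Ka = 1.0e-14 / 4.5 x 10^-4 = 2.22e-11.
[OH^-] = sqrt(Kb x [NO2-]) = sqrt(2.22e-11 x 0.09012) = 1.42e-6 M.
pOH = 5.85, so pH = 14.00 - 5.85 = 8.15.

8.15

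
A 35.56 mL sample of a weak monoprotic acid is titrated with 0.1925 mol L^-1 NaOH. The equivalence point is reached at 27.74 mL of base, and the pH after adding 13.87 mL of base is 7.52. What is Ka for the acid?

3.0 x 10^-8

13.87 mL is half of the equivalence volume, so this is the half-equivalence point where [HA] = [A^-].
At half-equivalence pH = pKa, so pKa = 7.52.
Ka = 10^(-7.52) = 3.0 x 10^-8.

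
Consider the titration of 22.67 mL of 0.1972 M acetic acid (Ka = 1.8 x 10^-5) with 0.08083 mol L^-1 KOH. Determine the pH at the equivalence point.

8.75

n(CH3COOH) = 0.1972 x 0.02267 = 0.004471 mol; V(KOH) at equivalence = 0.004471/0.08083 = 0.05531 L.
At equivalence all the acid is converted to CH3COO-; total volume = 0.02267 + 0.05531 = 0.07798 L, so [CH3COO-] = 0.004471/0.07798 = 0.05733 M.
Kb = Kw/Ka = 1.0e-14 / 1.8 x 10^-5 = 5.56e-10.
[OH^-] = sqrt(Kb x [CH3COO-]) = sqrt(5.56e-10 x 0.05733) = 5.64e-6 M.
pOH = 5.25, so pH = 14.00 - 5.25 = 8.75.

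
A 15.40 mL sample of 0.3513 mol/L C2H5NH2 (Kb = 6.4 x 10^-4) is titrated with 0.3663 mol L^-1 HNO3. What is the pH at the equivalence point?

5.78

n(C2H5NH2) = 0.3513 x 0.01540 = 0.005410 mol; V(HNO3) at equivalence = 0.005410/0.3663 = 0.01477 L.
At equivalence the base is fully converted to C2H5NH3+; total volume = 0.03017 L, so [C2H5NH3+] = 0.005410/0.03017 = 0.1793 M.
Ka(C2H5NH3+) = Kw/Kb = 1.0e-14 / 6.4 x 10^-4 = 1.56e-11.
[H^+] = sqrt(Ka x [C2H5NH3+]) = sqrt(1.56e-11 x 0.1793) = 1.67e-6 M.
pH = -log(1.67e-6) = 5.78.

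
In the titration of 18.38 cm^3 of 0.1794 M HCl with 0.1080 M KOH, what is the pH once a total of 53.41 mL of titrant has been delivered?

n(acid) = 0.1794 x 0.01838 = 0.003297 mol; n(KOH) added = 0.1080 x 0.05341 = 0.005768 mol.
Base is in excess by 0.005768 - 0.003297 = 0.002471 mol in a total volume of 0.07179 L.
[OH^-] = 0.002471/0.07179 = 0.03442 M, so pOH = 1.46 and pH = 14.00 - 1.46 = 12.54.

12.54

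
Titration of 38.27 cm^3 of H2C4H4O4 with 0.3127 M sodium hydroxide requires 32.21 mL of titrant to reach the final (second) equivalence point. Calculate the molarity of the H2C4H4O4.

0.132 M

n(NaOH) = 0.3127 x 0.03221 = 0.01007 mol.
At the final (second) equivalence point, 2 mol OH^- react per mol H2C4H4O4, so n(H2C4H4O4) = 0.01007 / 2 = 0.005036 mol.
[H2C4H4O4] = 0.005036 / 0.03827 L = 0.132 M.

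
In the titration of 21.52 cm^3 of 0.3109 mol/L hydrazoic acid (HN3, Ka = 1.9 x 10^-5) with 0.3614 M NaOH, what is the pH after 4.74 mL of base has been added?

Initial n(HN3) = 0.3109 x 0.02152 = 0.006691 mol.
n(NaOH) added = 0.3614 x 0.004740 = 0.001713 mol, converting that many moles of HN3 to N3-.
Remaining n(HN3) = 0.004978 mol; n(N3-) = 0.001713 mol.
By Henderson-Hasselbalch, pH = pKa + log([A^-]/[HA]) = 4.72 + log(0.001713/0.004978) = 4.72 + (-0.46) = 4.26.

4.26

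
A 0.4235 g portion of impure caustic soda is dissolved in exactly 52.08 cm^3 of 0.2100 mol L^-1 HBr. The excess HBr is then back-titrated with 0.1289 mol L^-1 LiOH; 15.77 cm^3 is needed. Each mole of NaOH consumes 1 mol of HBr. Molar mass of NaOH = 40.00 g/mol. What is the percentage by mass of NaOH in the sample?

84.1%

Total n(HBr) added = 0.2100 x 0.05208 = 0.01094 mol.
n(LiOH) used = 0.1289 x 0.01577 = 0.002033 mol, which equals the excess n(HBr).
So n(HBr) consumed by the sample = 0.01094 - 0.002033 = 0.008904 mol.
n(NaOH) = 0.008904 / 1 = 0.008904 mol.
mass NaOH = 0.008904 x 40.00 = 0.3562 g, so %NaOH = 0.3562/0.4235 x 100 = 84.1%.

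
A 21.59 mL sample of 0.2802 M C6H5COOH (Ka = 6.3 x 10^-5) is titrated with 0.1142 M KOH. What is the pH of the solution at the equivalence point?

8.55

n(C6H5COOH) = 0.2802 x 0.02159 = 0.006050 mol; V(KOH) at equivalence = 0.006050/0.1142 = 0.05297 L.
At equivalence all the acid is converted to C6H5COO-; total volume = 0.02159 + 0.05297 = 0.07456 L, so [C6H5COO-] = 0.006050/0.07456 = 0.08113 M.
Kb = Kw/Ka = 1.0e-14 / 6.3 x 10^-5 = 1.59e-10.
[OH^-] = sqrt(Kb x [C6H5COO-]) = sqrt(1.59e-10 x 0.08113) = 3.59e-6 M.
pOH = 5.45, so pH = 14.00 - 5.45 = 8.55.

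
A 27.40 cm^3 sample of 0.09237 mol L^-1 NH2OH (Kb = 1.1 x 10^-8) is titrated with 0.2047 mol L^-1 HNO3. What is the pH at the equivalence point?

3.62

n(NH2OH) = 0.09237 x 0.02740 = 0.002531 mol; V(HNO3) at equivalence = 0.002531/0.2047 = 0.01236 L.
At equivalence the base is fully converted to NH3OH+; total volume = 0.03976 L, so [NH3OH+] = 0.002531/0.03976 = 0.06365 M.
Ka(NH3OH+) = Kw/Kb = 1.0e-14 / 1.1 x 10^-8 = 9.09e-7.
[H^+] = sqrt(Ka x [NH3OH+]) = sqrt(9.09e-7 x 0.06365) = 0.000241 M.
pH = -log(0.000241) = 3.62.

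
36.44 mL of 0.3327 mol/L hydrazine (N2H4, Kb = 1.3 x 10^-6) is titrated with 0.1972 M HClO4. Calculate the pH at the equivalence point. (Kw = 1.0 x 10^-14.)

4.51

n(N2H4) = 0.3327 x 0.03644 = 0.01212 mol; V(HClO4) at equivalence = 0.01212/0.1972 = 0.06148 L.
At equivalence the base is fully converted to N2H5+; total volume = 0.09792 L, so [N2H5+] = 0.01212/0.09792 = 0.1238 M.
Ka(N2H5+) = Kw/Kb = 1.0e-14 / 1.3 x 10^-6 = 7.69e-9.
[H^+] = sqrt(Ka x [N2H5+]) = sqrt(7.69e-9 x 0.1238) = 3.09e-5 M.
pH = -log(3.09e-5) = 4.51.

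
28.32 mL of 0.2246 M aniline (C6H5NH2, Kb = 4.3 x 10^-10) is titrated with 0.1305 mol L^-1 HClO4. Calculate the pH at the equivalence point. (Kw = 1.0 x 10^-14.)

2.86

n(C6H5NH2) = 0.2246 x 0.02832 = 0.006361 mol; V(HClO4) at equivalence = 0.006361/0.1305 = 0.04874 L.
At equivalence the base is fully converted to C6H5NH3+; total volume = 0.07706 L, so [C6H5NH3+] = 0.006361/0.07706 = 0.08254 M.
Ka(C6H5NH3+) = Kw/Kb = 1.0e-14 / 4.3 x 10^-10 = 2.33e-5.
[H^+] = sqrt(Ka x [C6H5NH3+]) = sqrt(2.33e-5 x 0.08254) = 0.00139 M.
pH = -log(0.00139) = 2.86.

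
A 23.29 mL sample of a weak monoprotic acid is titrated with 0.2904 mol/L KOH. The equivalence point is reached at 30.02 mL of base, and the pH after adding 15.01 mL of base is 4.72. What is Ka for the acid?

15.01 mL is half of the equivalence volume, so this is the half-equivalence point where [HA] = [A^-].
At half-equivalence pH = pKa, so pKa = 4.72.
Ka = 10^(-4.72) = 1.9 x 10^-5.

1.9 x 10^-5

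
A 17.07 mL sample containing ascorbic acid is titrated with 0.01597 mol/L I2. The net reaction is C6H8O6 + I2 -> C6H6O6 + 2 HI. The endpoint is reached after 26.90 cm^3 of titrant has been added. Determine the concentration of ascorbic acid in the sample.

n(I2) = 0.01597 x 0.02690 = 0.0004296 mol.
From the balanced equation, 1 mol I2 reacts with 1 mol ascorbic acid, so n(ascorbic acid) = 0.0004296 x 1/1 = 0.0004296 mol.
[ascorbic acid] = 0.0004296 / 0.01707 L = 0.0252 M.

0.0252 M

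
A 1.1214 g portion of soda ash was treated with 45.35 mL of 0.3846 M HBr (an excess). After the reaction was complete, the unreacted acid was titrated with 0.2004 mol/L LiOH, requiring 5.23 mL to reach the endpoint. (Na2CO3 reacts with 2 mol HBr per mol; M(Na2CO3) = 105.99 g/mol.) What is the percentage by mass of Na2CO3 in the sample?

77.5%

Total n(HBr) added = 0.3846 x 0.04535 = 0.01744 mol.
n(LiOH) used = 0.2004 x 0.005230 = 0.001048 mol, which equals the excess n(HBr).
So n(HBr) consumed by the sample = 0.01744 - 0.001048 = 0.01639 mol.
n(Na2CO3) = 0.01639 / 2 = 0.008197 mol.
mass Na2CO3 = 0.008197 x 105.99 = 0.8688 g, so %Na2CO3 = 0.8688/1.1214 x 100 = 77.5%.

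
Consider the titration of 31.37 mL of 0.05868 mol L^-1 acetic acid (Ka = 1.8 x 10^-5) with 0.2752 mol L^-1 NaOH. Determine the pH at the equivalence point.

8.71

n(CH3COOH) = 0.05868 x 0.03137 = 0.001841 mol; V(NaOH) at equivalence = 0.001841/0.2752 = 0.006689 L.
At equivalence all the acid is converted to CH3COO-; total volume = 0.03137 + 0.006689 = 0.03806 L, so [CH3COO-] = 0.001841/0.03806 = 0.04837 M.
Kb = Kw/Ka = 1.0e-14 / 1.8 x 10^-5 = 5.56e-10.
[OH^-] = sqrt(Kb x [CH3COO-]) = sqrt(5.56e-10 x 0.04837) = 5.18e-6 M.
pOH = 5.29, so pH = 14.00 - 5.29 = 8.71.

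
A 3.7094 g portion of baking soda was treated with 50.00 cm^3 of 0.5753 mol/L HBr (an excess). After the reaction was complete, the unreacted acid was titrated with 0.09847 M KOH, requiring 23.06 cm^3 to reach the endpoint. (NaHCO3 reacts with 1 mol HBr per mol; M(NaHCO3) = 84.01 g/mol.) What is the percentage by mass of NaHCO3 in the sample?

60.0%

Total n(HBr) added = 0.5753 x 0.05000 = 0.02876 mol.
n(KOH) used = 0.09847 x 0.02306 = 0.002271 mol, which equals the excess n(HBr).
So n(HBr) consumed by the sample = 0.02876 - 0.002271 = 0.02649 mol.
n(NaHCO3) = 0.02649 / 1 = 0.02649 mol.
mass NaHCO3 = 0.02649 x 84.01 = 2.226 g, so %NaHCO3 = 2.226/3.7094 x 100 = 60.0%.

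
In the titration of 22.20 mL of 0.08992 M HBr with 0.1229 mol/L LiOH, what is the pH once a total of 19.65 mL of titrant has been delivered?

12.00

n(acid) = 0.08992 x 0.02220 = 0.001996 mol; n(LiOH) added = 0.1229 x 0.01965 = 0.002415 mol.
Base is in excess by 0.002415 - 0.001996 = 0.0004188 mol in a total volume of 0.04185 L.
[OH^-] = 0.0004188/0.04185 = 0.01001 M, so pOH = 2.00 and pH = 14.00 - 2.00 = 12.00.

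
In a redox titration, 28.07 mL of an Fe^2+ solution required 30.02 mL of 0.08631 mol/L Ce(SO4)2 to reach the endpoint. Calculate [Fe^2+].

0.0923 M

n(Ce(SO4)2) = 0.08631 x 0.03002 = 0.002591 mol.
From the balanced equation, 1 mol Ce(SO4)2 reacts with 1 mol Fe^2+, so n(Fe^2+) = 0.002591 x 1/1 = 0.002591 mol.
[Fe^2+] = 0.002591 / 0.02807 L = 0.0923 M.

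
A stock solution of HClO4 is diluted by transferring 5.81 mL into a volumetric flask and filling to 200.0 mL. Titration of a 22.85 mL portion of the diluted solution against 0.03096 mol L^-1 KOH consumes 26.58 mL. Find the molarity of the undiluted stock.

1.24 M

n(KOH) = 0.03096 x 0.02658 = 0.0008229 mol.
n(HClO4) in the aliquot = 0.0008229 mol.
[diluted HClO4] = 0.0008229 / 0.02285 = 0.03601 M.
Dilution factor = 200.0/5.810 = 34.42, so [stock] = 0.03601 x 34.42 = 1.24 M.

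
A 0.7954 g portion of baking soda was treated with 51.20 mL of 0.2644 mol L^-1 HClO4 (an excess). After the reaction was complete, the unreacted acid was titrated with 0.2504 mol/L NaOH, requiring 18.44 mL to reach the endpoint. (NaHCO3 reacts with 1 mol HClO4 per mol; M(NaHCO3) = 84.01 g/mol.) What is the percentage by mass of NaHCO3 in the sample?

Total n(HClO4) added = 0.2644 x 0.05120 = 0.01354 mol.
n(NaOH) used = 0.2504 x 0.01844 = 0.004617 mol, which equals the excess n(HClO4).
So n(HClO4) consumed by the sample = 0.01354 - 0.004617 = 0.008920 mol.
n(NaHCO3) = 0.008920 / 1 = 0.008920 mol.
mass NaHCO3 = 0.008920 x 84.01 = 0.7494 g, so %NaHCO3 = 0.7494/0.7954 x 100 = 94.2%.

94.2%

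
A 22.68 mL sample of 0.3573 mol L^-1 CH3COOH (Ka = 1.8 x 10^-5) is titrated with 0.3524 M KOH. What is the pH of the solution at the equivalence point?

9.00

n(CH3COOH) = 0.3573 x 0.02268 = 0.008104 mol; V(KOH) at equivalence = 0.008104/0.3524 = 0.02300 L.
At equivalence all the acid is converted to CH3COO-; total volume = 0.02268 + 0.02300 = 0.04568 L, so [CH3COO-] = 0.008104/0.04568 = 0.1774 M.
Kb = Kw/Ka = 1.0e-14 / 1.8 x 10^-5 = 5.56e-10.
[OH^-] = sqrt(Kb x [CH3COO-]) = sqrt(5.56e-10 x 0.1774) = 9.93e-6 M.
pOH = 5.00, so pH = 14.00 - 5.00 = 9.00.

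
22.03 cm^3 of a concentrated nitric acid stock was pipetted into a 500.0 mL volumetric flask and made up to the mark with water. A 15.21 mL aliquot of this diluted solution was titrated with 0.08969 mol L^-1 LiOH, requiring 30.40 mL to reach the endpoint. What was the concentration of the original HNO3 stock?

n(LiOH) = 0.08969 x 0.03040 = 0.002727 mol.
n(HNO3) in the aliquot = 0.002727 mol.
[diluted HNO3] = 0.002727 / 0.01521 = 0.1793 M.
Dilution factor = 500.0/22.03 = 22.70, so [stock] = 0.1793 x 22.70 = 4.07 M.

4.07 M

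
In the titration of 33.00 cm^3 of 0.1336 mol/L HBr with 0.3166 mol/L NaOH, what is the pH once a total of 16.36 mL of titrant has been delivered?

n(acid) = 0.1336 x 0.03300 = 0.004409 mol; n(NaOH) added = 0.3166 x 0.01636 = 0.005180 mol.
Base is in excess by 0.005180 - 0.004409 = 0.0007708 mol in a total volume of 0.04936 L.
[OH^-] = 0.0007708/0.04936 = 0.01562 M, so pOH = 1.81 and pH = 14.00 - 1.81 = 12.19.

12.19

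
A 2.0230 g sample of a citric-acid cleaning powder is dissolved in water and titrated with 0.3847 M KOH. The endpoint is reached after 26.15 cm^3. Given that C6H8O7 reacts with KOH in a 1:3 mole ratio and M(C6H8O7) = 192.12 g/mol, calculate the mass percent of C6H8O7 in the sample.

31.8%

n(KOH) = 0.3847 x 0.02615 = 0.01006 mol.
n(C6H8O7) = 0.01006 / 3 = 0.003353 mol.
mass of C6H8O7 = 0.003353 x 192.12 = 0.6442 g.
% purity = 0.6442 / 2.0230 x 100 = 31.8%.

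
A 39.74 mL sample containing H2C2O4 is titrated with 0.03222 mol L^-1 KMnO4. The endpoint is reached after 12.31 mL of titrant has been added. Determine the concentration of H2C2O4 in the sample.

0.0250 M

n(KMnO4) = 0.03222 x 0.01231 = 0.0003966 mol.
From the balanced equation, 2 mol KMnO4 reacts with 5 mol H2C2O4, so n(H2C2O4) = 0.0003966 x 5/2 = 0.0009916 mol.
[H2C2O4] = 0.0009916 / 0.03974 L = 0.0250 M.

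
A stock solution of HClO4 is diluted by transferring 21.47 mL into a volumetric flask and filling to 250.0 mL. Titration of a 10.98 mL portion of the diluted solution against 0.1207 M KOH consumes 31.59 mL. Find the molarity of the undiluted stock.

4.04 M

n(KOH) = 0.1207 x 0.03159 = 0.003813 mol.
n(HClO4) in the aliquot = 0.003813 mol.
[diluted HClO4] = 0.003813 / 0.01098 = 0.3473 M.
Dilution factor = 250.0/21.47 = 11.64, so [stock] = 0.3473 x 11.64 = 4.04 M.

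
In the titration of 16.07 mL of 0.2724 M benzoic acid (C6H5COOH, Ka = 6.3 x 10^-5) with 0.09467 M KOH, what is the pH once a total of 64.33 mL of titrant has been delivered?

n(acid) = 0.2724 x 0.01607 = 0.004377 mol; n(KOH) added = 0.09467 x 0.06433 = 0.006090 mol.
Base is in excess by 0.006090 - 0.004377 = 0.001713 mol in a total volume of 0.08040 L.
[OH^-] = 0.001713/0.08040 = 0.02130 M, so pOH = 1.67 and pH = 14.00 - 1.67 = 12.33.

12.33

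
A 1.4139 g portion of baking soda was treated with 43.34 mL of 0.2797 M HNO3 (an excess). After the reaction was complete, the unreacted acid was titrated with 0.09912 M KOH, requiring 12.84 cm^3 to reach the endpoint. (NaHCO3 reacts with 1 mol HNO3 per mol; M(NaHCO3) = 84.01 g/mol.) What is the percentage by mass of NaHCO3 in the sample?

Total n(HNO3) added = 0.2797 x 0.04334 = 0.01212 mol.
n(KOH) used = 0.09912 x 0.01284 = 0.001273 mol, which equals the excess n(HNO3).
So n(HNO3) consumed by the sample = 0.01212 - 0.001273 = 0.01085 mol.
n(NaHCO3) = 0.01085 / 1 = 0.01085 mol.
mass NaHCO3 = 0.01085 x 84.01 = 0.9115 g, so %NaHCO3 = 0.9115/1.4139 x 100 = 64.5%.

64.5%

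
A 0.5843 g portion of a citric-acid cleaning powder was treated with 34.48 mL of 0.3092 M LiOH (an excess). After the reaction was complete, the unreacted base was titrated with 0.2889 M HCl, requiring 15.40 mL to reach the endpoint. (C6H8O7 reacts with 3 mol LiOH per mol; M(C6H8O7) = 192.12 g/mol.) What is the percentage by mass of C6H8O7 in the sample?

68.1%

Total n(LiOH) added = 0.3092 x 0.03448 = 0.01066 mol.
n(HCl) used = 0.2889 x 0.01540 = 0.004449 mol, which equals the excess n(LiOH).
So n(LiOH) consumed by the sample = 0.01066 - 0.004449 = 0.006212 mol.
n(C6H8O7) = 0.006212 / 3 = 0.002071 mol.
mass C6H8O7 = 0.002071 x 192.12 = 0.3978 g, so %C6H8O7 = 0.3978/0.5843 x 100 = 68.1%.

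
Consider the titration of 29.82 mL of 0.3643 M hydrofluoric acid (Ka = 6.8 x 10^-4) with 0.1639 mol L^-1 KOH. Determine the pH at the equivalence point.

8.11

n(HF) = 0.3643 x 0.02982 = 0.01086 mol; V(KOH) at equivalence = 0.01086/0.1639 = 0.06628 L.
At equivalence all the acid is converted to F-; total volume = 0.02982 + 0.06628 = 0.09610 L, so [F-] = 0.01086/0.09610 = 0.1130 M.
Kb = Kw/Ka = 1.0e-14 / 6.8 x 10^-4 = 1.47e-11.
[OH^-] = sqrt(Kb x [F-]) = sqrt(1.47e-11 x 0.1130) = 1.29e-6 M.
pOH = 5.89, so pH = 14.00 - 5.89 = 8.11.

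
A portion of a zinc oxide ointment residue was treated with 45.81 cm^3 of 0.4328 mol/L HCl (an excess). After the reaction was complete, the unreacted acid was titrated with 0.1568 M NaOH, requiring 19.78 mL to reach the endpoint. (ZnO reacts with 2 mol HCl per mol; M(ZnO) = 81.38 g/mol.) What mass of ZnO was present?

0.681 g

Total n(HCl) added = 0.4328 x 0.04581 = 0.01983 mol.
n(NaOH) used = 0.1568 x 0.01978 = 0.003102 mol, which equals the excess n(HCl).
So n(HCl) consumed by the sample = 0.01983 - 0.003102 = 0.01673 mol.
n(ZnO) = 0.01673 / 2 = 0.008363 mol.
mass = 0.008363 mol x 81.38 g/mol = 0.681 g.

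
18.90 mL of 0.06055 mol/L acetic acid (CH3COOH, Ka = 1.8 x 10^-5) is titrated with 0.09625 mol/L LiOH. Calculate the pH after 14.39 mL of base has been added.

11.86

n(acid) = 0.06055 x 0.01890 = 0.001144 mol; n(LiOH) added = 0.09625 x 0.01439 = 0.001385 mol.
Base is in excess by 0.001385 - 0.001144 = 0.0002406 mol in a total volume of 0.03329 L.
[OH^-] = 0.0002406/0.03329 = 0.007229 M, so pOH = 2.14 and pH = 14.00 - 2.14 = 11.86.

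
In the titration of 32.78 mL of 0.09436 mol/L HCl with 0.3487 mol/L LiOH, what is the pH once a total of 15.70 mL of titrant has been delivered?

n(acid) = 0.09436 x 0.03278 = 0.003093 mol; n(LiOH) added = 0.3487 x 0.01570 = 0.005475 mol.
Base is in excess by 0.005475 - 0.003093 = 0.002381 mol in a total volume of 0.04848 L.
[OH^-] = 0.002381/0.04848 = 0.04912 M, so pOH = 1.31 and pH = 14.00 - 1.31 = 12.69.

12.69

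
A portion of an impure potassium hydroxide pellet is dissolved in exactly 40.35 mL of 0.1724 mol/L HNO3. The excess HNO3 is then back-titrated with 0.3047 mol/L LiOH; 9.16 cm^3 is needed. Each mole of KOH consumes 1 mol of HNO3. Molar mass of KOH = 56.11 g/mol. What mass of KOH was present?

Total n(HNO3) added = 0.1724 x 0.04035 = 0.006956 mol.
n(LiOH) used = 0.3047 x 0.009160 = 0.002791 mol, which equals the excess n(HNO3).
So n(HNO3) consumed by the sample = 0.006956 - 0.002791 = 0.004165 mol.
n(KOH) = 0.004165 / 1 = 0.004165 mol.
mass = 0.004165 mol x 56.11 g/mol = 0.234 g.

0.234 g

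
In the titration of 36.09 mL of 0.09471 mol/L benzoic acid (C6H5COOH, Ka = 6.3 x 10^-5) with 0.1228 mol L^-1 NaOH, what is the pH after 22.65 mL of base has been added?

Initial n(C6H5COOH) = 0.09471 x 0.03609 = 0.003418 mol.
n(NaOH) added = 0.1228 x 0.02265 = 0.002781 mol, converting that many moles of C6H5COOH to C6H5COO-.
Remaining n(C6H5COOH) = 0.0006367 mol; n(C6H5COO-) = 0.002781 mol.
By Henderson-Hasselbalch, pH = pKa + log([A^-]/[HA]) = 4.20 + log(0.002781/0.0006367) = 4.20 + (+0.64) = 4.84.

4.84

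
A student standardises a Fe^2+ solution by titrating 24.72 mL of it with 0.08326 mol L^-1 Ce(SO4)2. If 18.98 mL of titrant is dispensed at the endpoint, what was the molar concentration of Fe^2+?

0.0639 M

n(Ce(SO4)2) = 0.08326 x 0.01898 = 0.001580 mol.
From the balanced equation, 1 mol Ce(SO4)2 reacts with 1 mol Fe^2+, so n(Fe^2+) = 0.001580 x 1/1 = 0.001580 mol.
[Fe^2+] = 0.001580 / 0.02472 L = 0.0639 M.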